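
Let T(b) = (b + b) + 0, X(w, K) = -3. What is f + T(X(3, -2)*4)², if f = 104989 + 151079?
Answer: 256644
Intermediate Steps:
T(b) = 2*b (T(b) = 2*b + 0 = 2*b)
f = 256068
f + T(X(3, -2)*4)² = 256068 + (2*(-3*4))² = 256068 + (2*(-12))² = 256068 + (-24)² = 256068 + 576 = 256644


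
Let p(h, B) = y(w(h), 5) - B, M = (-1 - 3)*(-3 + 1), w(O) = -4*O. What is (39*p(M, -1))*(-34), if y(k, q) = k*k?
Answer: -1359150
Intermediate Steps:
y(k, q) = k**2
M = 8 (M = -4*(-2) = 8)
p(h, B) = -B + 16*h**2 (p(h, B) = (-4*h)**2 - B = 16*h**2 - B = -B + 16*h**2)
(39*p(M, -1))*(-34) = (39*(-1*(-1) + 16*8**2))*(-34) = (39*(1 + 16*64))*(-34) = (39*(1 + 1024))*(-34) = (39*1025)*(-34) = 39975*(-34) = -1359150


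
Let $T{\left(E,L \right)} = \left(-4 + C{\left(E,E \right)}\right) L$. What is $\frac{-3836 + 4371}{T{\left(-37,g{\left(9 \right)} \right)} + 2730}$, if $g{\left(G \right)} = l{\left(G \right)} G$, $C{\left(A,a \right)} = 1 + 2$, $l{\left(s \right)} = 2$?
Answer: $\frac{535}{2712} \approx 0.19727$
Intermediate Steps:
$C{\left(A,a \right)} = 3$
$g{\left(G \right)} = 2 G$
$T{\left(E,L \right)} = - L$ ($T{\left(E,L \right)} = \left(-4 + 3\right) L = - L$)
$\frac{-3836 + 4371}{T{\left(-37,g{\left(9 \right)} \right)} + 2730} = \frac{-3836 + 4371}{- 2 \cdot 9 + 2730} = \frac{535}{\left(-1\right) 18 + 2730} = \frac{535}{-18 + 2730} = \frac{535}{2712}$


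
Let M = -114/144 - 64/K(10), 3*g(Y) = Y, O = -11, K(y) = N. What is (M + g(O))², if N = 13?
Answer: 8567329/97344 ≈ 88.011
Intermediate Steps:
K(y) = 13
g(Y) = Y/3
M = -1783/312 (M = -114/144 - 64/13 = -114*1/144 - 64*1/13 = -19/24 - 64/13 = -1783/312 ≈ -5.7147)
(M + g(O))² = (-1783/312 + (⅓)*(-11))² = (-1783/312 - 11/3)² = (-2927/312)² = 8567329/97344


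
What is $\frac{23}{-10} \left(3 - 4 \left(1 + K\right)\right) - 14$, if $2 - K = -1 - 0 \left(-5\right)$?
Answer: $\frac{159}{10} \approx 15.9$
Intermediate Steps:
$K = 3$ ($K = 2 - \left(-1 - 0 \left(-5\right)\right) = 2 - \left(-1 - 0\right) = 2 - \left(-1 + 0\right) = 2 - -1 = 2 + 1 = 3$)
$\frac{23}{-10} \left(3 - 4 \left(1 + K\right)\right) - 14 = \frac{23}{-10} \left(3 - 4 \left(1 + 3\right)\right) - 14 = 23 \left(- \frac{1}{10}\right) \left(3 - 4 \cdot 4\right) - 14 = - \frac{23 \left(3 - 16\right)}{10} - 14 = \left(- \frac{23}{10}\right) \left(-13\right) - 14 = \frac{299}{10} - 14 = \frac{159}{10}$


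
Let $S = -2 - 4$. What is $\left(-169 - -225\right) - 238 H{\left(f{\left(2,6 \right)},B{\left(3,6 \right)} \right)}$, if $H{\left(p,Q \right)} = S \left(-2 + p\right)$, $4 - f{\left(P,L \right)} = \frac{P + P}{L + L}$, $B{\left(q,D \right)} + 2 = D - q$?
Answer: $2436$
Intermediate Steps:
$B{\left(q,D \right)} = -2 + D - q$ ($B{\left(q,D \right)} = -2 + \left(D - q\right) = -2 + D - q$)
$S = -6$ ($S = -2 - 4 = -6$)
$f{\left(P,L \right)} = 4 - \frac{P}{L}$ ($f{\left(P,L \right)} = 4 - \frac{P + P}{L + L} = 4 - \frac{2 P}{2 L} = 4 - 2 P \frac{1}{2 L} = 4 - \frac{P}{L}$)
$H{\left(p,Q \right)} = 12 - 6 p$ ($H{\left(p,Q \right)} = - 6 \left(-2 + p\right) = 12 - 6 p$)
$\left(-169 - -225\right) - 238 H{\left(f{\left(2,6 \right)},B{\left(3,6 \right)} \right)} = \left(-169 - -225\right) - 238 \left(12 - 6 \left(4 - \frac{2}{6}\right)\right) = \left(-169 + 225\right) - 238 \left(12 - 6 \left(4 - 2 \cdot \frac{1}{6}\right)\right) = 56 - 238 \left(12 - 6 \left(4 - \frac{1}{3}\right)\right) = 56 - 238 \left(12 - 22\right) = 56 - -2380 = 56 + 2380 = 2436$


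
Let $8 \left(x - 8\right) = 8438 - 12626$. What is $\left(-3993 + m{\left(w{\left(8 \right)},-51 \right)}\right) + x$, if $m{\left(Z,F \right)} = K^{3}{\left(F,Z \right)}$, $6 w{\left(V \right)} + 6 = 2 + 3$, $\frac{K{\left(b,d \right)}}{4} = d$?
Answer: $- \frac{243475}{54} \approx -4508.8$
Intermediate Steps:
$K{\left(b,d \right)} = 4 d$
$x = - \frac{1031}{2}$ ($x = 8 + \frac{8438 - 12626}{8} = 8 + \frac{1}{8} \left(-4188\right) = 8 - \frac{1047}{2} = - \frac{1031}{2} \approx -515.5$)
$w{\left(V \right)} = - \frac{1}{6}$ ($w{\left(V \right)} = -1 + \frac{2 + 3}{6} = -1 + \frac{1}{6} \cdot 5 = -1 + \frac{5}{6} = - \frac{1}{6}$)
$m{\left(Z,F \right)} = 64 Z^{3}$ ($m{\left(Z,F \right)} = \left(4 Z\right)^{3} = 64 Z^{3}$)
$\left(-3993 + m{\left(w{\left(8 \right)},-51 \right)}\right) + x = \left(-3993 + 64 \left(- \frac{1}{6}\right)^{3}\right) - \frac{1031}{2} = \left(-3993 + 64 \left(- \frac{1}{216}\right)\right) - \frac{1031}{2} = \left(-3993 - \frac{8}{27}\right) - \frac{1031}{2} = - \frac{107819}{27} - \frac{1031}{2} = - \frac{243475}{54}$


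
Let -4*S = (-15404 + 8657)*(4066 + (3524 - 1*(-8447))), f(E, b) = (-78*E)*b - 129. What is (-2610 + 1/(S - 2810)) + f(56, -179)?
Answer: 84294710144071/108190399 ≈ 7.7913e+5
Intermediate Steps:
f(E, b) = -129 - 78*E*b (f(E, b) = -78*E*b - 129 = -129 - 78*E*b)
S = 108201639/4 (S = -(-15404 + 8657)*(4066 + (3524 - 1*(-8447)))/4 = -(-6747)*(4066 + (3524 + 8447))/4 = -(-6747)*(4066 + 11971)/4 = -(-6747)*16037/4 = -¼*(-108201639) = 108201639/4 ≈ 2.7050e+7)
(-2610 + 1/(S - 2810)) + f(56, -179) = (-2610 + 1/(108201639/4 - 2810)) + (-129 - 78*56*(-179)) = (-2610 + 1/(108190399/4)) + (-129 + 781872) = (-2610 + 4/108190399) + 781743 = -282376941386/108190399 + 781743 = 84294710144071/108190399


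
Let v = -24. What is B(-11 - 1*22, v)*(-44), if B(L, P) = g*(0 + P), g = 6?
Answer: 6336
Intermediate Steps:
B(L, P) = 6*P (B(L, P) = 6*(0 + P) = 6*P)
B(-11 - 1*22, v)*(-44) = (6*(-24))*(-44) = -144*(-44) = 6336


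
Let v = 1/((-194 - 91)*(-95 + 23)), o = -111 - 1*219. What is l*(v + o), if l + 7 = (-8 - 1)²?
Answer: -250549163/10260 ≈ -24420.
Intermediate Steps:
o = -330 (o = -111 - 219 = -330)
v = 1/20520 (v = 1/(-285*(-72)) = 1/20520 ≈ 4.8733e-5)
l = 74 (l = -7 + (-8 - 1)² = -7 + (-9)² = -7 + 81 = 74)
l*(v + o) = 74*(1/20520 - 330) = 74*(-6771599/20520) = -250549163/10260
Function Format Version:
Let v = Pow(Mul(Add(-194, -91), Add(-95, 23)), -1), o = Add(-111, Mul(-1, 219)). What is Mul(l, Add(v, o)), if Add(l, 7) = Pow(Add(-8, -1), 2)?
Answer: Rational(-250549163, 10260) ≈ -24420.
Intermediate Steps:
o = -330 (o = Add(-111, -219) = -330)
v = Rational(1, 20520) (v = Pow(Mul(-285, -72), -1) = Pow(20520, -1) = Rational(1, 20520) ≈ 4.8733e-5)
l = 74 (l = Add(-7, Pow(Add(-8, -1), 2)) = Add(-7, Pow(-9, 2)) = Add(-7, 81) = 74)
Mul(l, Add(v, o)) = Mul(74, Add(Rational(1, 20520), -330)) = Mul(74, Rational(-6771599, 20520)) = Rational(-250549163, 10260)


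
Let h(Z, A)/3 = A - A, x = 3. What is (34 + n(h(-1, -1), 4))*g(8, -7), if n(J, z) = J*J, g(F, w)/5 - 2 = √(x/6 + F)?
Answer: 340 + 85*√34 ≈ 835.63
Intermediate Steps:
h(Z, A) = 0 (h(Z, A) = 3*(A - A) = 3*0 = 0)
g(F, w) = 10 + 5*√(½ + F) (g(F, w) = 10 + 5*√(3/6 + F) = 10 + 5*√(3*(⅙) + F) = 10 + 5*√(½ + F))
n(J, z) = J²
(34 + n(h(-1, -1), 4))*g(8, -7) = (34 + 0²)*(10 + 5*√(2 + 4*8)/2) = (34 + 0)*(10 + 5*√(2 + 32)/2) = 34*(10 + 5*√34/2) = 340 + 85*√34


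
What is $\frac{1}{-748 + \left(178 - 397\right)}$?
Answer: $- \frac{1}{967} \approx -0.0010341$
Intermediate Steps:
$\frac{1}{-748 + \left(178 - 397\right)} = \frac{1}{-748 - 219} = \frac{1}{-967} = - \frac{1}{967}$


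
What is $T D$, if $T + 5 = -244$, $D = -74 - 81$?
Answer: $38595$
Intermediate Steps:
$D = -155$
$T = -249$ ($T = -5 - 244 = -249$)
$T D = \left(-249\right) \left(-155\right) = 38595$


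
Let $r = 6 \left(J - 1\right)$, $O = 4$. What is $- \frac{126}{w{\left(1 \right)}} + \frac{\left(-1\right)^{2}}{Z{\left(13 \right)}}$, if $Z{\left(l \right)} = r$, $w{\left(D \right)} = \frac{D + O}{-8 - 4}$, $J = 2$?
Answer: $\frac{9077}{30} \approx 302.57$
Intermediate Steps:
$w{\left(D \right)} = - \frac{1}{3} - \frac{D}{12}$ ($w{\left(D \right)} = \frac{D + 4}{-8 - 4} = \frac{4 + D}{-12} = \left(4 + D\right) \left(- \frac{1}{12}\right) = - \frac{1}{3} - \frac{D}{12}$)
$r = 6$ ($r = 6 \left(2 - 1\right) = 6 \cdot 1 = 6$)
$Z{\left(l \right)} = 6$
$- \frac{126}{w{\left(1 \right)}} + \frac{\left(-1\right)^{2}}{Z{\left(13 \right)}} = - \frac{126}{- \frac{1}{3} - \frac{1}{12}} + \frac{\left(-1\right)^{2}}{6} = - \frac{126}{- \frac{1}{3} - \frac{1}{12}} + 1 \cdot \frac{1}{6} = - \frac{126}{- \frac{5}{12}} + \frac{1}{6} = \left(-126\right) \left(- \frac{12}{5}\right) + \frac{1}{6} = \frac{1512}{5} + \frac{1}{6} = \frac{9077}{30}$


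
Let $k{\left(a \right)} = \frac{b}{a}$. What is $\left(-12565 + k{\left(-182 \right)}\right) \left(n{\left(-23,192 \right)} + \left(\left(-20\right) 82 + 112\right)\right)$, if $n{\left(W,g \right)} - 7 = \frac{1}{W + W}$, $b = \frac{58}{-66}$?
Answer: $\frac{5280084913087}{276276} \approx 1.9112 \cdot 10^{7}$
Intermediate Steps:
$b = - \frac{29}{33}$ ($b = 58 \left(- \frac{1}{66}\right) = - \frac{29}{33} \approx -0.87879$)
$n{\left(W,g \right)} = 7 + \frac{1}{2 W}$ ($n{\left(W,g \right)} = 7 + \frac{1}{W + W} = 7 + \frac{1}{2 W}$)
$k{\left(a \right)} = - \frac{29}{33 a}$
$\left(-12565 + k{\left(-182 \right)}\right) \left(n{\left(-23,192 \right)} + \left(\left(-20\right) 82 + 112\right)\right) = \left(-12565 - \frac{29}{33 \left(-182\right)}\right) \left(\left(7 + \frac{1}{2 \left(-23\right)}\right) + \left(\left(-20\right) 82 + 112\right)\right) = \left(-12565 - - \frac{29}{6006}\right) \left(\left(7 + \frac{1}{2} \left(- \frac{1}{23}\right)\right) + \left(-1640 + 112\right)\right) = \left(-12565 + \frac{29}{6006}\right) \left(\left(7 - \frac{1}{46}\right) - 1528\right) = - \frac{75465361 \left(\frac{321}{46} - 1528\right)}{6006} = \left(- \frac{75465361}{6006}\right) \left(- \frac{69967}{46}\right) = \frac{5280084913087}{276276}$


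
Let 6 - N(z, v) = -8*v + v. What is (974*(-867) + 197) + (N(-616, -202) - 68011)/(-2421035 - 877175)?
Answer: -2784550003391/3298210 ≈ -8.4426e+5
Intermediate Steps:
N(z, v) = 6 + 7*v (N(z, v) = 6 - (-8*v + v) = 6 - (-7)*v = 6 + 7*v)
(974*(-867) + 197) + (N(-616, -202) - 68011)/(-2421035 - 877175) = (974*(-867) + 197) + ((6 + 7*(-202)) - 68011)/(-2421035 - 877175) = (-844458 + 197) + ((6 - 1414) - 68011)/(-3298210) = -844261 + (-1408 - 68011)*(-1/3298210) = -844261 - 69419*(-1/3298210) = -844261 + 69419/3298210 = -2784550003391/3298210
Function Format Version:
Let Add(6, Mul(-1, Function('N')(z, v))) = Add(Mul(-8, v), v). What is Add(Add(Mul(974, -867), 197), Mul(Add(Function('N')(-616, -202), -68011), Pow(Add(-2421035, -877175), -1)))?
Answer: Rational(-2784550003391, 3298210) ≈ -8.4426e+5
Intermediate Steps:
Function('N')(z, v) = Add(6, Mul(7, v)) (Function('N')(z, v) = Add(6, Mul(-1, Add(Mul(-8, v), v))) = Add(6, Mul(-1, Mul(-7, v))) = Add(6, Mul(7, v)))
Add(Add(Mul(974, -867), 197), Mul(Add(Function('N')(-616, -202), -68011), Pow(Add(-2421035, -877175), -1))) = Add(Add(Mul(974, -867), 197), Mul(Add(Add(6, Mul(7, -202)), -68011), Pow(Add(-2421035, -877175), -1))) = Add(Add(-844458, 197), Mul(Add(Add(6, -1414), -68011), Pow(-3298210, -1))) = Add(-844261, Mul(Add(-1408, -68011), Rational(-1, 3298210))) = Add(-844261, Mul(-69419, Rational(-1, 3298210))) = Add(-844261, Rational(69419, 3298210)) = Rational(-2784550003391, 3298210)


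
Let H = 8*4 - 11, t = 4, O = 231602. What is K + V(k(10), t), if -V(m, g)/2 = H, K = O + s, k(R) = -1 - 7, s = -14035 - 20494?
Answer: 197031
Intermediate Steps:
s = -34529
H = 21 (H = 32 - 11 = 21)
k(R) = -8
K = 197073 (K = 231602 - 34529 = 197073)
V(m, g) = -42 (V(m, g) = -2*21 = -42)
K + V(k(10), t) = 197073 - 42 = 197031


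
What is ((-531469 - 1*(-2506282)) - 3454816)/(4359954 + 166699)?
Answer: -1480003/4526653 ≈ -0.32695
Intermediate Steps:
((-531469 - 1*(-2506282)) - 3454816)/(4359954 + 166699) = ((-531469 + 2506282) - 3454816)/4526653 = (1974813 - 3454816)*(1/4526653) = -1480003*1/4526653 = -1480003/4526653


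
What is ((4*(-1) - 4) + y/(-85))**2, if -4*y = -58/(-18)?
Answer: 597851401/9363600 ≈ 63.848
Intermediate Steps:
y = -29/36 (y = -(-29)/(2*(-18)) = -(-29)*(-1)/(2*18) = -1/4*29/9 = -29/36 ≈ -0.80556)
((4*(-1) - 4) + y/(-85))**2 = ((4*(-1) - 4) - 29/36/(-85))**2 = ((-4 - 4) - 29/36*(-1/85))**2 = (-8 + 29/3060)**2 = (-24451/3060)**2 = 597851401/9363600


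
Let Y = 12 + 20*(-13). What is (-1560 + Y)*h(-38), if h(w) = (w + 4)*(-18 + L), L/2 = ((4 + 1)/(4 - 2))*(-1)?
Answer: -1413856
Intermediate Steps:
Y = -248 (Y = 12 - 260 = -248)
L = -5 (L = 2*(((4 + 1)/(4 - 2))*(-1)) = 2*((5/2)*(-1)) = 2*(-5/2) = -5)
h(w) = -92 - 23*w (h(w) = (w + 4)*(-18 - 5) = (4 + w)*(-23) = -92 - 23*w)
(-1560 + Y)*h(-38) = (-1560 - 248)*(-92 - 23*(-38)) = -1808*(-92 + 874) = -1808*782 = -1413856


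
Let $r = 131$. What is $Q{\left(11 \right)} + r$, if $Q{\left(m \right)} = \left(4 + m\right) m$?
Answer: $296$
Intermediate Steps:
$Q{\left(m \right)} = m \left(4 + m\right)$
$Q{\left(11 \right)} + r = 11 \left(4 + 11\right) + 131 = 11 \cdot 15 + 131 = 165 + 131 = 296$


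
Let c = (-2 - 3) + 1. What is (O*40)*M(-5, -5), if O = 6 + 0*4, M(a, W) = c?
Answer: -960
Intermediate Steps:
c = -4 (c = -5 + 1 = -4)
M(a, W) = -4
O = 6 (O = 6 + 0 = 6)
(O*40)*M(-5, -5) = (6*40)*(-4) = 240*(-4) = -960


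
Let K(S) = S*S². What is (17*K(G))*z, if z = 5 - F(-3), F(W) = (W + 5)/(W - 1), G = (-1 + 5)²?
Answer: 382976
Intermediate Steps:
G = 16 (G = 4² = 16)
F(W) = (5 + W)/(-1 + W)
z = 11/2 (z = 5 - (5 - 3)/(-1 - 3) = 5 - 2/(-4) = 5 - (-1)*2/4 = 5 - 1*(-½) = 5 + ½ = 11/2 ≈ 5.5000)
K(S) = S³
(17*K(G))*z = (17*16³)*(11/2) = (17*4096)*(11/2) = 69632*(11/2) = 382976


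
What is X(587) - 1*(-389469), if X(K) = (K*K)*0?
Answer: 389469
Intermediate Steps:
X(K) = 0 (X(K) = K**2*0 = 0)
X(587) - 1*(-389469) = 0 - 1*(-389469) = 0 + 389469 = 389469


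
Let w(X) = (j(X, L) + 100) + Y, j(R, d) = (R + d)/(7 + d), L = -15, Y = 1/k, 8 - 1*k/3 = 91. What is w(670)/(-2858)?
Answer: -36097/5693136 ≈ -0.0063404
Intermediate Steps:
k = -249 (k = 24 - 3*91 = 24 - 273 = -249)
Y = -1/249 (Y = 1/(-249) = -1/249 ≈ -0.0040161)
j(R, d) = (R + d)/(7 + d)
w(X) = 202927/1992 - X/8 (w(X) = ((X - 15)/(7 - 15) + 100) - 1/249 = ((-15 + X)/(-8) + 100) - 1/249 = (-(-15 + X)/8 + 100) - 1/249 = ((15/8 - X/8) + 100) - 1/249 = (815/8 - X/8) - 1/249 = 202927/1992 - X/8)
w(670)/(-2858) = (202927/1992 - ⅛*670)/(-2858) = (202927/1992 - 335/4)*(-1/2858) = (36097/1992)*(-1/2858) = -36097/5693136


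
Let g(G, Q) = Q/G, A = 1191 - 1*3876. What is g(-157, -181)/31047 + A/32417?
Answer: -13081840138/158012744043 ≈ -0.082790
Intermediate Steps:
A = -2685 (A = 1191 - 3876 = -2685)
g(-157, -181)/31047 + A/32417 = -181/(-157)/31047 - 2685/32417 = -181*(-1/157)*(1/31047) - 2685*1/32417 = (181/157)*(1/31047) - 2685/32417 = 181/4874379 - 2685/32417 = -13081840138/158012744043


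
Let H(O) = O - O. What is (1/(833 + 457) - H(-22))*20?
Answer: 2/129 ≈ 0.015504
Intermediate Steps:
H(O) = 0
(1/(833 + 457) - H(-22))*20 = (1/(833 + 457) - 1*0)*20 = (1/1290 + 0)*20 = (1/1290)*20 = 2/129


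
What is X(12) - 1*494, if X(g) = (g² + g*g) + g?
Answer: -194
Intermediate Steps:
X(g) = g + 2*g² (X(g) = (g² + g²) + g = 2*g² + g = g + 2*g²)
X(12) - 1*494 = 12*(1 + 2*12) - 1*494 = 12*(1 + 24) - 494 = 12*25 - 494 = 300 - 494 = -194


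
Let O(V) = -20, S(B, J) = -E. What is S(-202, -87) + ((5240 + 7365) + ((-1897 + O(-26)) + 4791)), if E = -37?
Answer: 15516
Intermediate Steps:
S(B, J) = 37 (S(B, J) = -1*(-37) = 37)
S(-202, -87) + ((5240 + 7365) + ((-1897 + O(-26)) + 4791)) = 37 + ((5240 + 7365) + ((-1897 - 20) + 4791)) = 37 + (12605 + (-1917 + 4791)) = 37 + (12605 + 2874) = 37 + 15479 = 15516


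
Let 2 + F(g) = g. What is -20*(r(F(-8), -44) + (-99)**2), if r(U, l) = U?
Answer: -195820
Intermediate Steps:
F(g) = -2 + g
-20*(r(F(-8), -44) + (-99)**2) = -20*((-2 - 8) + (-99)**2) = -20*(-10 + 9801) = -20*9791 = -195820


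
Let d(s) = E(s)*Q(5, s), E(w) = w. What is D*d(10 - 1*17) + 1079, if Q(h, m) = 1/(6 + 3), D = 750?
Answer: 1487/3 ≈ 495.67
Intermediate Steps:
Q(h, m) = ⅑ (Q(h, m) = 1/9 = ⅑)
d(s) = s/9 (d(s) = s*(⅑) = s/9)
D*d(10 - 1*17) + 1079 = 750*((10 - 1*17)/9) + 1079 = 750*((10 - 17)/9) + 1079 = 750*((⅑)*(-7)) + 1079 = 750*(-7/9) + 1079 = -1750/3 + 1079 = 1487/3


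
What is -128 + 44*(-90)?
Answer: -4088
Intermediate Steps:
-128 + 44*(-90) = -128 - 3960 = -4088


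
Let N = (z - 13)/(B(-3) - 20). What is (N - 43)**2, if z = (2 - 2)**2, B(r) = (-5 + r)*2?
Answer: 2356225/1296 ≈ 1818.1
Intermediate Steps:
B(r) = -10 + 2*r
z = 0 (z = 0**2 = 0)
N = 13/36 (N = (0 - 13)/((-10 + 2*(-3)) - 20) = -13/((-10 - 6) - 20) = -13/(-16 - 20) = -13/(-36) = -13*(-1/36) = 13/36 ≈ 0.36111)
(N - 43)**2 = (13/36 - 43)**2 = (-1535/36)**2 = 2356225/1296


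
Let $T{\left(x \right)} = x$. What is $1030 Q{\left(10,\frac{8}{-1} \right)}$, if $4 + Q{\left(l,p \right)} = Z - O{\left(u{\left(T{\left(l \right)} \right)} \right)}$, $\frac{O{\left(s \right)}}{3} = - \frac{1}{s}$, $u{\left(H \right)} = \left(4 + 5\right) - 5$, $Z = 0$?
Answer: $- \frac{6695}{2} \approx -3347.5$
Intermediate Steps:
$u{\left(H \right)} = 4$ ($u{\left(H \right)} = 9 - 5 = 4$)
$O{\left(s \right)} = - \frac{3}{s}$ ($O{\left(s \right)} = 3 \left(- \frac{1}{s}\right) = - \frac{3}{s}$)
$Q{\left(l,p \right)} = - \frac{13}{4}$ ($Q{\left(l,p \right)} = -4 + \left(0 - - \frac{3}{4}\right) = -4 + \left(0 + \frac{3}{4}\right) = -4 + \frac{3}{4} = - \frac{13}{4}$)
$1030 Q{\left(10,\frac{8}{-1} \right)} = 1030 \left(- \frac{13}{4}\right) = - \frac{6695}{2}$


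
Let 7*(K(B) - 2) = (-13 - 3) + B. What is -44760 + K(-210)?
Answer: -313532/7 ≈ -44790.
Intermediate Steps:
K(B) = -2/7 + B/7 (K(B) = 2 + ((-13 - 3) + B)/7 = 2 + (-16 + B)/7 = 2 + (-16/7 + B/7) = -2/7 + B/7)
-44760 + K(-210) = -44760 + (-2/7 + (⅐)*(-210)) = -44760 + (-2/7 - 30) = -44760 - 212/7 = -313532/7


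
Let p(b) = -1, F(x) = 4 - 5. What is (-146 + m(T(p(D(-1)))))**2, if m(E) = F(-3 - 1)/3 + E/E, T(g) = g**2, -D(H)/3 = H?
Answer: 190096/9 ≈ 21122.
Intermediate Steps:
D(H) = -3*H
F(x) = -1
m(E) = 2/3 (m(E) = -1/3 + E/E = -1*1/3 + 1 = -1/3 + 1 = 2/3)
(-146 + m(T(p(D(-1)))))**2 = (-146 + 2/3)**2 = (-436/3)**2 = 190096/9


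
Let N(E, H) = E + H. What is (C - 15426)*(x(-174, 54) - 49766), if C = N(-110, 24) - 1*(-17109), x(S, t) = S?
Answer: -79754180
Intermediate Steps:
C = 17023 (C = (-110 + 24) - 1*(-17109) = -86 + 17109 = 17023)
(C - 15426)*(x(-174, 54) - 49766) = (17023 - 15426)*(-174 - 49766) = 1597*(-49940) = -79754180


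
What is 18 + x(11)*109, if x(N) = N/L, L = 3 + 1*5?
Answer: 1343/8 ≈ 167.88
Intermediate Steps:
L = 8 (L = 3 + 5 = 8)
x(N) = N/8
18 + x(11)*109 = 18 + ((⅛)*11)*109 = 18 + (11/8)*109 = 18 + 1199/8 = 1343/8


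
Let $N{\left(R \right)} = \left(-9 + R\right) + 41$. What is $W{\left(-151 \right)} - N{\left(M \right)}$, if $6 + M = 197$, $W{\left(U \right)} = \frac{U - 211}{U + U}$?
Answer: $- \frac{33492}{151} \approx -221.8$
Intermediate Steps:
$W{\left(U \right)} = \frac{-211 + U}{2 U}$
$M = 191$ ($M = -6 + 197 = 191$)
$N{\left(R \right)} = 32 + R$
$W{\left(-151 \right)} - N{\left(M \right)} = \frac{-211 - 151}{2 \left(-151\right)} - \left(32 + 191\right) = \frac{1}{2} \left(- \frac{1}{151}\right) \left(-362\right) - 223 = \frac{181}{151} - 223 = - \frac{33492}{151}$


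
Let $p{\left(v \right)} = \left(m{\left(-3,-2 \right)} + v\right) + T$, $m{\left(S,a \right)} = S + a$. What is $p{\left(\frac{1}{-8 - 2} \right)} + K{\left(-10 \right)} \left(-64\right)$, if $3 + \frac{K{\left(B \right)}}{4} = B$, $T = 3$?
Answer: $\frac{33259}{10} \approx 3325.9$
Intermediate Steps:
$K{\left(B \right)} = -12 + 4 B$
$p{\left(v \right)} = -2 + v$ ($p{\left(v \right)} = \left(\left(-3 - 2\right) + v\right) + 3 = \left(-5 + v\right) + 3 = -2 + v$)
$p{\left(\frac{1}{-8 - 2} \right)} + K{\left(-10 \right)} \left(-64\right) = \left(-2 + \frac{1}{-8 - 2}\right) + \left(-12 + 4 \left(-10\right)\right) \left(-64\right) = \left(-2 + \frac{1}{-10}\right) + \left(-12 - 40\right) \left(-64\right) = \left(-2 - \frac{1}{10}\right) - -3328 = - \frac{21}{10} + 3328 = \frac{33259}{10}$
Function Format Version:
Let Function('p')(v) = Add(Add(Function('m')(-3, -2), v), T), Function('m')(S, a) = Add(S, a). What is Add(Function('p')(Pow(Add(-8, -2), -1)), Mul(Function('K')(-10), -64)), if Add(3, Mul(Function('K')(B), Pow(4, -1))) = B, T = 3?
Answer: Rational(33259, 10) ≈ 3325.9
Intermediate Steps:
Function('K')(B) = Add(-12, Mul(4, B))
Function('p')(v) = Add(-2, v) (Function('p')(v) = Add(Add(Add(-3, -2), v), 3) = Add(Add(-5, v), 3) = Add(-2, v))
Add(Function('p')(Pow(Add(-8, -2), -1)), Mul(Function('K')(-10), -64)) = Add(Add(-2, Pow(Add(-8, -2), -1)), Mul(Add(-12, Mul(4, -10)), -64)) = Add(Add(-2, Pow(-10, -1)), Mul(Add(-12, -40), -64)) = Add(Add(-2, Rational(-1, 10)), Mul(-52, -64)) = Add(Rational(-21, 10), 3328) = Rational(33259, 10)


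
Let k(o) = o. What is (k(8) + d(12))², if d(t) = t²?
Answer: 23104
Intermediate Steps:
(k(8) + d(12))² = (8 + 12²)² = (8 + 144)² = 152² = 23104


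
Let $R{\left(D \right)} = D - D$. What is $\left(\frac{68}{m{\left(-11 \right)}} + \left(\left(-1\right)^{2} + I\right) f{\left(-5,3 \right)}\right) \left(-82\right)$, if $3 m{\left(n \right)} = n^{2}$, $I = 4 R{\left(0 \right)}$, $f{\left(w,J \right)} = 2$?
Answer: $- \frac{36572}{121} \approx -302.25$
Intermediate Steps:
$R{\left(D \right)} = 0$
$I = 0$ ($I = 4 \cdot 0 = 0$)
$m{\left(n \right)} = \frac{n^{2}}{3}$
$\left(\frac{68}{m{\left(-11 \right)}} + \left(\left(-1\right)^{2} + I\right) f{\left(-5,3 \right)}\right) \left(-82\right) = \left(\frac{68}{\frac{1}{3} \left(-11\right)^{2}} + \left(\left(-1\right)^{2} + 0\right) 2\right) \left(-82\right) = \left(\frac{68}{\frac{1}{3} \cdot 121} + \left(1 + 0\right) 2\right) \left(-82\right) = \left(\frac{68}{\frac{121}{3}} + 1 \cdot 2\right) \left(-82\right) = \left(68 \cdot \frac{3}{121} + 2\right) \left(-82\right) = \left(\frac{204}{121} + 2\right) \left(-82\right) = \frac{446}{121} \left(-82\right) = - \frac{36572}{121}$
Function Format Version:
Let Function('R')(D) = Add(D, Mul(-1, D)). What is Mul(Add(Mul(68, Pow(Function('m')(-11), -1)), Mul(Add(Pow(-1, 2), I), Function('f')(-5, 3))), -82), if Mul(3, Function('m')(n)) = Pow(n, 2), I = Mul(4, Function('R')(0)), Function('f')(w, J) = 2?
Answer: Rational(-36572, 121) ≈ -302.25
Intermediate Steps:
Function('R')(D) = 0
I = 0 (I = Mul(4, 0) = 0)
Function('m')(n) = Mul(Rational(1, 3), Pow(n, 2))
Mul(Add(Mul(68, Pow(Function('m')(-11), -1)), Mul(Add(Pow(-1, 2), I), Function('f')(-5, 3))), -82) = Mul(Add(Mul(68, Pow(Mul(Rational(1, 3), Pow(-11, 2)), -1)), Mul(Add(Pow(-1, 2), 0), 2)), -82) = Mul(Add(Mul(68, Pow(Mul(Rational(1, 3), 121), -1)), Mul(Add(1, 0), 2)), -82) = Mul(Add(Mul(68, Pow(Rational(121, 3), -1)), Mul(1, 2)), -82) = Mul(Add(Mul(68, Rational(3, 121)), 2), -82) = Mul(Add(Rational(204, 121), 2), -82) = Mul(Rational(446, 121), -82) = Rational(-36572, 121)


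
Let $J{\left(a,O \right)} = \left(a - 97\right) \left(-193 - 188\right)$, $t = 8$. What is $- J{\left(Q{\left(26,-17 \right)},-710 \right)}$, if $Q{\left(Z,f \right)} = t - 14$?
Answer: $-39243$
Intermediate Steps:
$Q{\left(Z,f \right)} = -6$ ($Q{\left(Z,f \right)} = 8 - 14 = -6$)
$J{\left(a,O \right)} = 36957 - 381 a$ ($J{\left(a,O \right)} = \left(-97 + a\right) \left(-381\right) = 36957 - 381 a$)
$- J{\left(Q{\left(26,-17 \right)},-710 \right)} = - (36957 - -2286) = - (36957 + 2286) = \left(-1\right) 39243 = -39243$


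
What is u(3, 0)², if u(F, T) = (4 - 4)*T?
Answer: 0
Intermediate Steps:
u(F, T) = 0 (u(F, T) = 0*T = 0)
u(3, 0)² = 0² = 0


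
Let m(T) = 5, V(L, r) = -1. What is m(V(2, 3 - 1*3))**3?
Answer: 125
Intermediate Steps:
m(V(2, 3 - 1*3))**3 = 5**3 = 125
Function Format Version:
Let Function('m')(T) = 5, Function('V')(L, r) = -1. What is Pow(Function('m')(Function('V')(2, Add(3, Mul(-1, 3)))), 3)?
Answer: 125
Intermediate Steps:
Pow(Function('m')(Function('V')(2, Add(3, Mul(-1, 3)))), 3) = Pow(5, 3) = 125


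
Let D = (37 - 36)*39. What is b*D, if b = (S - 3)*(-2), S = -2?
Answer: 390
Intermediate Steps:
b = 10 (b = (-2 - 3)*(-2) = -5*(-2) = 10)
D = 39 (D = 1*39 = 39)
b*D = 10*39 = 390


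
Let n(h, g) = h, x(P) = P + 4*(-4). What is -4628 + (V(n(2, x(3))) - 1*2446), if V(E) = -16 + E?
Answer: -7088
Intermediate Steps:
x(P) = -16 + P (x(P) = P - 16 = -16 + P)
-4628 + (V(n(2, x(3))) - 1*2446) = -4628 + ((-16 + 2) - 1*2446) = -4628 + (-14 - 2446) = -4628 - 2460 = -7088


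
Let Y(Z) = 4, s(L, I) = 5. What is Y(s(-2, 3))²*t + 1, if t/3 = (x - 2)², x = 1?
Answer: 49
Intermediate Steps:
t = 3 (t = 3*(1 - 2)² = 3*(-1)² = 3*1 = 3)
Y(s(-2, 3))²*t + 1 = 4²*3 + 1 = 16*3 + 1 = 48 + 1 = 49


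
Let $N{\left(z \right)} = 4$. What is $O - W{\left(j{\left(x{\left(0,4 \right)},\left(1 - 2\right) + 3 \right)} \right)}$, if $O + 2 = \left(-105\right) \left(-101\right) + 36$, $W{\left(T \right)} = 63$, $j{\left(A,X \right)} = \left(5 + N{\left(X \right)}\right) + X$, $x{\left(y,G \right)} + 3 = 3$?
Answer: $10576$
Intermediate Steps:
$x{\left(y,G \right)} = 0$ ($x{\left(y,G \right)} = -3 + 3 = 0$)
$j{\left(A,X \right)} = 9 + X$ ($j{\left(A,X \right)} = \left(5 + 4\right) + X = 9 + X$)
$O = 10639$ ($O = -2 + \left(\left(-105\right) \left(-101\right) + 36\right) = -2 + \left(10605 + 36\right) = -2 + 10641 = 10639$)
$O - W{\left(j{\left(x{\left(0,4 \right)},\left(1 - 2\right) + 3 \right)} \right)} = 10639 - 63 = 10576$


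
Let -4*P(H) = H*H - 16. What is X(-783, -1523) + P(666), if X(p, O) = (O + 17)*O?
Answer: 2182753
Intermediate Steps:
X(p, O) = O*(17 + O) (X(p, O) = (17 + O)*O = O*(17 + O))
P(H) = 4 - H²/4 (P(H) = -(H*H - 16)/4 = -(H² - 16)/4 = -(-16 + H²)/4 = 4 - H²/4)
X(-783, -1523) + P(666) = -1523*(17 - 1523) + (4 - ¼*666²) = -1523*(-1506) + (4 - ¼*443556) = 2293638 + (4 - 110889) = 2293638 - 110885 = 2182753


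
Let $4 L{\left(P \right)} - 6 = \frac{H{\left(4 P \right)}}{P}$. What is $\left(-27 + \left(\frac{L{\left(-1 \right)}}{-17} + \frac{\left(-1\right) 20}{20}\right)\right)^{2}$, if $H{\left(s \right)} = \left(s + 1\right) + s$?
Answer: $\frac{3674889}{4624} \approx 794.74$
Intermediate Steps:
$H{\left(s \right)} = 1 + 2 s$ ($H{\left(s \right)} = \left(1 + s\right) + s = 1 + 2 s$)
$L{\left(P \right)} = \frac{3}{2} + \frac{1 + 8 P}{4 P}$ ($L{\left(P \right)} = \frac{3}{2} + \frac{\left(1 + 2 \cdot 4 P\right) \frac{1}{P}}{4} = \frac{3}{2} + \frac{\left(1 + 8 P\right) \frac{1}{P}}{4} = \frac{3}{2} + \frac{\frac{1}{P} \left(1 + 8 P\right)}{4} = \frac{3}{2} + \frac{1 + 8 P}{4 P}$)
$\left(-27 + \left(\frac{L{\left(-1 \right)}}{-17} + \frac{\left(-1\right) 20}{20}\right)\right)^{2} = \left(-27 + \left(\frac{\frac{1}{4} \frac{1}{-1} \left(1 + 14 \left(-1\right)\right)}{-17} + \frac{\left(-1\right) 20}{20}\right)\right)^{2} = \left(-27 - \left(1 - \frac{1}{4} \left(-1\right) \left(1 - 14\right) \left(- \frac{1}{17}\right)\right)\right)^{2} = \left(-27 - \left(1 - \frac{1}{4} \left(-1\right) \left(-13\right) \left(- \frac{1}{17}\right)\right)\right)^{2} = \left(-27 + \left(\frac{13}{4} \left(- \frac{1}{17}\right) - 1\right)\right)^{2} = \left(-27 - \frac{81}{68}\right)^{2} = \left(- \frac{1917}{68}\right)^{2} = \frac{3674889}{4624}$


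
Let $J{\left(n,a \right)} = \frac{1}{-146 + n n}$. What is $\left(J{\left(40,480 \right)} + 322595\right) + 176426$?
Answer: $\frac{725576535}{1454} \approx 4.9902 \cdot 10^{5}$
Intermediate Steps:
$J{\left(n,a \right)} = \frac{1}{-146 + n^{2}}$
$\left(J{\left(40,480 \right)} + 322595\right) + 176426 = \left(\frac{1}{-146 + 40^{2}} + 322595\right) + 176426 = \left(\frac{1}{-146 + 1600} + 322595\right) + 176426 = \left(\frac{1}{1454} + 322595\right) + 176426 = \frac{469053131}{1454} + 176426 = \frac{725576535}{1454}$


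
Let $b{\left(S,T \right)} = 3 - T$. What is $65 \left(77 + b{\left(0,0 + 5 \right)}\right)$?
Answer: $4875$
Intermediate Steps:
$65 \left(77 + b{\left(0,0 + 5 \right)}\right) = 65 \left(77 + \left(3 - \left(0 + 5\right)\right)\right) = 65 \left(77 + \left(3 - 5\right)\right) = 65 \left(77 - 2\right) = 65 \cdot 75 = 4875$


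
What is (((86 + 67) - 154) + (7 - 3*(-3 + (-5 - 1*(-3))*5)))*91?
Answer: 4095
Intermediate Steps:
(((86 + 67) - 154) + (7 - 3*(-3 + (-5 - 1*(-3))*5)))*91 = ((153 - 154) + (7 - 3*(-3 + (-5 + 3)*5)))*91 = (-1 + (7 - 3*(-3 - 2*5)))*91 = (-1 + (7 - 3*(-3 - 10)))*91 = (-1 + (7 - 3*(-13)))*91 = (-1 + (7 + 39))*91 = (-1 + 46)*91 = 45*91 = 4095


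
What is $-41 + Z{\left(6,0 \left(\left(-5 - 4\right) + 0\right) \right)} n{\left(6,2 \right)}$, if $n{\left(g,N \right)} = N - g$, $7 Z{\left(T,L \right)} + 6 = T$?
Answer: $-41$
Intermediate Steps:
$Z{\left(T,L \right)} = - \frac{6}{7} + \frac{T}{7}$
$-41 + Z{\left(6,0 \left(\left(-5 - 4\right) + 0\right) \right)} n{\left(6,2 \right)} = -41 + \left(- \frac{6}{7} + \frac{1}{7} \cdot 6\right) \left(2 - 6\right) = -41 + \left(- \frac{6}{7} + \frac{6}{7}\right) \left(2 - 6\right) = -41 + 0 \left(-4\right) = -41 + 0 = -41$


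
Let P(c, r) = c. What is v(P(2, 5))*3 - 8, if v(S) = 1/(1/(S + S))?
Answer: 4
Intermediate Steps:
v(S) = 2*S (v(S) = 1/(1/(2*S)) = 2*S)
v(P(2, 5))*3 - 8 = (2*2)*3 - 8 = 4*3 - 8 = 12 - 8 = 4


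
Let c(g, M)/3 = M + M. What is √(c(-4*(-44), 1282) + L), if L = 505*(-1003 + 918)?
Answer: I*√35233 ≈ 187.7*I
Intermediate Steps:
c(g, M) = 6*M (c(g, M) = 3*(M + M) = 3*(2*M) = 6*M)
L = -42925 (L = 505*(-85) = -42925)
√(c(-4*(-44), 1282) + L) = √(6*1282 - 42925) = √(7692 - 42925) = √(-35233) = I*√35233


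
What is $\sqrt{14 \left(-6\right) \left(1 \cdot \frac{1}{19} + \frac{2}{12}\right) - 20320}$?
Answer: $\frac{i \sqrt{7342170}}{19} \approx 142.61 i$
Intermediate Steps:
$\sqrt{14 \left(-6\right) \left(1 \cdot \frac{1}{19} + \frac{2}{12}\right) - 20320} = \sqrt{- 84 \left(1 \cdot \frac{1}{19} + 2 \cdot \frac{1}{12}\right) - 20320} = \sqrt{- 84 \left(\frac{1}{19} + \frac{1}{6}\right) - 20320} = \sqrt{\left(-84\right) \frac{25}{114} - 20320} = \sqrt{- \frac{350}{19} - 20320} = \sqrt{- \frac{386430}{19}} = \frac{i \sqrt{7342170}}{19}$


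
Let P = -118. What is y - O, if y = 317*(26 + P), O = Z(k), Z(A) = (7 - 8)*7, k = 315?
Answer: -29157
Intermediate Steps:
Z(A) = -7 (Z(A) = -1*7 = -7)
O = -7
y = -29164 (y = 317*(26 - 118) = 317*(-92) = -29164)
y - O = -29164 - 1*(-7) = -29164 + 7 = -29157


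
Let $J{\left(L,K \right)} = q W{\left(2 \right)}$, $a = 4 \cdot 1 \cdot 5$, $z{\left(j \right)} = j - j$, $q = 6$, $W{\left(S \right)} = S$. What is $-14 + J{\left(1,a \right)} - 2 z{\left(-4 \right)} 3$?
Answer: $-14$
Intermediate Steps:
$z{\left(j \right)} = 0$
$a = 20$ ($a = 4 \cdot 5 = 20$)
$J{\left(L,K \right)} = 12$ ($J{\left(L,K \right)} = 6 \cdot 2 = 12$)
$-14 + J{\left(1,a \right)} - 2 z{\left(-4 \right)} 3 = -14 + 12 \left(-2\right) 0 \cdot 3 = -14 + 12 \cdot 0 \cdot 3 = -14 + 12 \cdot 0 = -14 + 0 = -14$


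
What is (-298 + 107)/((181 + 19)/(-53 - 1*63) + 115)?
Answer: -5539/3285 ≈ -1.6861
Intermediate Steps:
(-298 + 107)/((181 + 19)/(-53 - 1*63) + 115) = -191/(200/(-53 - 63) + 115) = -191/(200/(-116) + 115) = -191/(200*(-1/116) + 115) = -191/(-50/29 + 115) = -191/3285/29 = -191*29/3285 = -5539/3285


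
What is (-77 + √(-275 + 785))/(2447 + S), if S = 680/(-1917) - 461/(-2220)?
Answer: -109230660/3471056639 + 1418580*√510/3471056639 ≈ -0.022240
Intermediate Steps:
S = -208621/1418580 (S = 680*(-1/1917) - 461*(-1/2220) = -680/1917 + 461/2220 = -208621/1418580 ≈ -0.14706)
(-77 + √(-275 + 785))/(2447 + S) = (-77 + √(-275 + 785))/(2447 - 208621/1418580) = (-77 + √510)/(3471056639/1418580) = (-77 + √510)*(1418580/3471056639) = -109230660/3471056639 + 1418580*√510/3471056639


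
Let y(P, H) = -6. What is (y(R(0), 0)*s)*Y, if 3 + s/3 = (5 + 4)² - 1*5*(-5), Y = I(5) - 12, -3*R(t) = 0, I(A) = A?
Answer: 12978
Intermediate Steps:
R(t) = 0 (R(t) = -⅓*0 = 0)
Y = -7 (Y = 5 - 12 = -7)
s = 309 (s = -9 + 3*((5 + 4)² - 1*5*(-5)) = -9 + 3*(9² - 5*(-5)) = -9 + 3*(81 + 25) = -9 + 3*106 = -9 + 318 = 309)
(y(R(0), 0)*s)*Y = -6*309*(-7) = -1854*(-7) = 12978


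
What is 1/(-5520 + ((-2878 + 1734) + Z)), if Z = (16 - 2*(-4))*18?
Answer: -1/6232 ≈ -0.00016046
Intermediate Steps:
Z = 432 (Z = (16 + 8)*18 = 24*18 = 432)
1/(-5520 + ((-2878 + 1734) + Z)) = 1/(-5520 + ((-2878 + 1734) + 432)) = 1/(-5520 + (-1144 + 432)) = 1/(-5520 - 712) = 1/(-6232) = -1/6232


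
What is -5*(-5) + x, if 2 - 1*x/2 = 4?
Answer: 21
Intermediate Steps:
x = -4 (x = 4 - 2*4 = 4 - 8 = -4)
-5*(-5) + x = -5*(-5) - 4 = 25 - 4 = 21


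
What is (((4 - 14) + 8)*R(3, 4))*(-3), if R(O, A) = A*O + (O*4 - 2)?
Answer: 132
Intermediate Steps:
R(O, A) = -2 + 4*O + A*O (R(O, A) = A*O + (4*O - 2) = A*O + (-2 + 4*O) = -2 + 4*O + A*O)
(((4 - 14) + 8)*R(3, 4))*(-3) = (((4 - 14) + 8)*(-2 + 4*3 + 4*3))*(-3) = ((-10 + 8)*(-2 + 12 + 12))*(-3) = -2*22*(-3) = -44*(-3) = 132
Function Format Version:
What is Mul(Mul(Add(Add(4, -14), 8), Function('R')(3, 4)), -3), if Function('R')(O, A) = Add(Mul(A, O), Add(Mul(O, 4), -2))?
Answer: 132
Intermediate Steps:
Function('R')(O, A) = Add(-2, Mul(4, O), Mul(A, O)) (Function('R')(O, A) = Add(Mul(A, O), Add(Mul(4, O), -2)) = Add(Mul(A, O), Add(-2, Mul(4, O))) = Add(-2, Mul(4, O), Mul(A, O)))
Mul(Mul(Add(Add(4, -14), 8), Function('R')(3, 4)), -3) = Mul(Mul(Add(Add(4, -14), 8), Add(-2, Mul(4, 3), Mul(4, 3))), -3) = Mul(Mul(Add(-10, 8), Add(-2, 12, 12)), -3) = Mul(Mul(-2, 22), -3) = Mul(-44, -3) = 132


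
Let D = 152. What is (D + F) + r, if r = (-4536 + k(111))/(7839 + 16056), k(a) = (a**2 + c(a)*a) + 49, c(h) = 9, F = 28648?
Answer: 688184833/23895 ≈ 28800.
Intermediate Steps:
k(a) = 49 + a**2 + 9*a (k(a) = (a**2 + 9*a) + 49 = 49 + a**2 + 9*a)
r = 8833/23895 (r = (-4536 + (49 + 111**2 + 9*111))/(7839 + 16056) = (-4536 + (49 + 12321 + 999))/23895 = (-4536 + 13369)*(1/23895) = 8833*(1/23895) = 8833/23895 ≈ 0.36966)
(D + F) + r = (152 + 28648) + 8833/23895 = 28800 + 8833/23895 = 688184833/23895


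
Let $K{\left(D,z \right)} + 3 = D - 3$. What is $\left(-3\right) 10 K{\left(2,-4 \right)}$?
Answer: $120$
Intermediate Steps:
$K{\left(D,z \right)} = -6 + D$ ($K{\left(D,z \right)} = -3 + \left(D - 3\right) = -3 + \left(-3 + D\right) = -6 + D$)
$\left(-3\right) 10 K{\left(2,-4 \right)} = \left(-3\right) 10 \left(-6 + 2\right) = \left(-30\right) \left(-4\right) = 120$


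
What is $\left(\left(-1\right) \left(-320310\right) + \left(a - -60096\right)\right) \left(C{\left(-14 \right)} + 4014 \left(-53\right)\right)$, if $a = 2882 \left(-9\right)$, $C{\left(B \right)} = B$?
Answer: $-75415193808$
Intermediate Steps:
$a = -25938$
$\left(\left(-1\right) \left(-320310\right) + \left(a - -60096\right)\right) \left(C{\left(-14 \right)} + 4014 \left(-53\right)\right) = \left(\left(-1\right) \left(-320310\right) - -34158\right) \left(-14 + 4014 \left(-53\right)\right) = \left(320310 + \left(-25938 + 60096\right)\right) \left(-14 - 212742\right) = \left(320310 + 34158\right) \left(-212756\right) = 354468 \left(-212756\right) = -75415193808$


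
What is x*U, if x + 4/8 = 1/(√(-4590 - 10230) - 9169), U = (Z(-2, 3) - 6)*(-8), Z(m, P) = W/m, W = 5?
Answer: -2859526446/84085381 - 136*I*√3705/84085381 ≈ -34.007 - 9.8449e-5*I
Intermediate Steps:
Z(m, P) = 5/m
U = 68 (U = (5/(-2) - 6)*(-8) = (5*(-½) - 6)*(-8) = (-5/2 - 6)*(-8) = -17/2*(-8) = 68)
x = -½ + 1/(-9169 + 2*I*√3705) (x = -½ + 1/(√(-4590 - 10230) - 9169) = -½ + 1/(√(-14820) - 9169) = -½ + 1/(2*I*√3705 - 9169) = -½ + 1/(-9169 + 2*I*√3705) ≈ -0.50011 - 1.4478e-6*I)
x*U = (-84103719/168170762 - 2*I*√3705/84085381)*68 = -2859526446/84085381 - 136*I*√3705/84085381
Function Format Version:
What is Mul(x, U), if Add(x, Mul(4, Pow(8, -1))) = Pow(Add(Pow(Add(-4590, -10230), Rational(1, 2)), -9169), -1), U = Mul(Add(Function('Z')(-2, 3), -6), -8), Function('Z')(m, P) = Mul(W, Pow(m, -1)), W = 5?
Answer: Add(Rational(-2859526446, 84085381), Mul(Rational(-136, 84085381), I, Pow(3705, Rational(1, 2)))) ≈ Add(-34.007, Mul(-9.8449e-5, I))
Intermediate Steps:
Function('Z')(m, P) = Mul(5, Pow(m, -1))
U = 68 (U = Mul(Add(Mul(5, Pow(-2, -1)), -6), -8) = Mul(Add(Mul(5, Rational(-1, 2)), -6), -8) = Mul(Add(Rational(-5, 2), -6), -8) = Mul(Rational(-17, 2), -8) = 68)
x = Add(Rational(-1, 2), Pow(Add(-9169, Mul(2, I, Pow(3705, Rational(1, 2)))), -1)) (x = Add(Rational(-1, 2), Pow(Add(Pow(Add(-4590, -10230), Rational(1, 2)), -9169), -1)) = Add(Rational(-1, 2), Pow(Add(Pow(-14820, Rational(1, 2)), -9169), -1)) = Add(Rational(-1, 2), Pow(Add(Mul(2, I, Pow(3705, Rational(1, 2))), -9169), -1)) = Add(Rational(-1, 2), Pow(Add(-9169, Mul(2, I, Pow(3705, Rational(1, 2)))), -1)) ≈ Add(-0.50011, Mul(-1.4478e-6, I)))
Mul(x, U) = Mul(Add(Rational(-84103719, 168170762), Mul(Rational(-2, 84085381), I, Pow(3705, Rational(1, 2)))), 68) = Add(Rational(-2859526446, 84085381), Mul(Rational(-136, 84085381), I, Pow(3705, Rational(1, 2))))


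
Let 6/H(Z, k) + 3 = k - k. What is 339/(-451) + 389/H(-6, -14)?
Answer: -176117/902 ≈ -195.25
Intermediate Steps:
H(Z, k) = -2 (H(Z, k) = 6/(-3 + (k - k)) = 6/(-3 + 0) = 6/(-3) = 6*(-⅓) = -2)
339/(-451) + 389/H(-6, -14) = 339/(-451) + 389/(-2) = 339*(-1/451) + 389*(-½) = -339/451 - 389/2 = -176117/902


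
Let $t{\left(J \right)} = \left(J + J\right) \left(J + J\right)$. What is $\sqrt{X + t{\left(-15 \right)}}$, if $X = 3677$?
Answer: $\sqrt{4577} \approx 67.654$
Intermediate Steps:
$t{\left(J \right)} = 4 J^{2}$ ($t{\left(J \right)} = 2 J 2 J = 4 J^{2}$)
$\sqrt{X + t{\left(-15 \right)}} = \sqrt{3677 + 4 \left(-15\right)^{2}} = \sqrt{3677 + 4 \cdot 225} = \sqrt{3677 + 900} = \sqrt{4577}$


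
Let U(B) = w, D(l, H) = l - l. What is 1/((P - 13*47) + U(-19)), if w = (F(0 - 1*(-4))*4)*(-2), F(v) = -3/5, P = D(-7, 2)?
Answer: -5/3031 ≈ -0.0016496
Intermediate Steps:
D(l, H) = 0
P = 0
F(v) = -⅗ (F(v) = -3*⅕ = -⅗)
w = 24/5 (w = -⅗*4*(-2) = -12/5*(-2) = 24/5 ≈ 4.8000)
U(B) = 24/5
1/((P - 13*47) + U(-19)) = 1/((0 - 13*47) + 24/5) = 1/((0 - 611) + 24/5) = 1/(-611 + 24/5) = 1/(-3031/5) = -5/3031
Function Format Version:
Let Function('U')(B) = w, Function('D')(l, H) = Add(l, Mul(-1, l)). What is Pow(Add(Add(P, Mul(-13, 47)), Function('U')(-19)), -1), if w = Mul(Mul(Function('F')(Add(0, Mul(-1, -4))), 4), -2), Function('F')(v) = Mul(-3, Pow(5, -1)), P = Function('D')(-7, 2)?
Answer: Rational(-5, 3031) ≈ -0.0016496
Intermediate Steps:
Function('D')(l, H) = 0
P = 0
Function('F')(v) = Rational(-3, 5) (Function('F')(v) = Mul(-3, Rational(1, 5)) = Rational(-3, 5))
w = Rational(24, 5) (w = Mul(Mul(Rational(-3, 5), 4), -2) = Mul(Rational(-12, 5), -2) = Rational(24, 5) ≈ 4.8000)
Function('U')(B) = Rational(24, 5)
Pow(Add(Add(P, Mul(-13, 47)), Function('U')(-19)), -1) = Pow(Add(Add(0, Mul(-13, 47)), Rational(24, 5)), -1) = Pow(Add(Add(0, -611), Rational(24, 5)), -1) = Pow(Add(-611, Rational(24, 5)), -1) = Pow(Rational(-3031, 5), -1) = Rational(-5, 3031)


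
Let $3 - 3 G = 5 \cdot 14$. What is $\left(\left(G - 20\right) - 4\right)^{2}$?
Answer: $\frac{19321}{9} \approx 2146.8$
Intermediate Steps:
$G = - \frac{67}{3}$ ($G = 1 - \frac{5 \cdot 14}{3} = 1 - \frac{70}{3} = - \frac{67}{3} \approx -22.333$)
$\left(\left(G - 20\right) - 4\right)^{2} = \left(\left(- \frac{67}{3} - 20\right) - 4\right)^{2} = \left(- \frac{127}{3} - 4\right)^{2} = \left(- \frac{139}{3}\right)^{2} = \frac{19321}{9}$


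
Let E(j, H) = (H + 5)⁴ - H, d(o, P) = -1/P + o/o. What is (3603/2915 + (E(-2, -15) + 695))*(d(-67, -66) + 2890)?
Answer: 1985871745057/64130 ≈ 3.0966e+7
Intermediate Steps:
d(o, P) = 1 - 1/P (d(o, P) = -1/P + 1 = 1 - 1/P)
E(j, H) = (5 + H)⁴ - H
(3603/2915 + (E(-2, -15) + 695))*(d(-67, -66) + 2890) = (3603/2915 + (((5 - 15)⁴ - 1*(-15)) + 695))*((-1 - 66)/(-66) + 2890) = (3603*(1/2915) + (((-10)⁴ + 15) + 695))*(-1/66*(-67) + 2890) = (3603/2915 + ((10000 + 15) + 695))*(67/66 + 2890) = (3603/2915 + (10015 + 695))*(190807/66) = (3603/2915 + 10710)*(190807/66) = (31223253/2915)*(190807/66) = 1985871745057/64130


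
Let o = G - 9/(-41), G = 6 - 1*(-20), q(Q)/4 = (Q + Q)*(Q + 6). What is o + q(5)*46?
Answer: 830915/41 ≈ 20266.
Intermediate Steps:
q(Q) = 8*Q*(6 + Q) (q(Q) = 4*((Q + Q)*(Q + 6)) = 4*((2*Q)*(6 + Q)) = 4*(2*Q*(6 + Q)) = 8*Q*(6 + Q))
G = 26 (G = 6 + 20 = 26)
o = 1075/41 (o = 26 - 9/(-41) = 26 - 9*(-1)/41 = 26 - 1*(-9/41) = 26 + 9/41 = 1075/41 ≈ 26.220)
o + q(5)*46 = 1075/41 + (8*5*(6 + 5))*46 = 1075/41 + (8*5*11)*46 = 1075/41 + 440*46 = 1075/41 + 20240 = 830915/41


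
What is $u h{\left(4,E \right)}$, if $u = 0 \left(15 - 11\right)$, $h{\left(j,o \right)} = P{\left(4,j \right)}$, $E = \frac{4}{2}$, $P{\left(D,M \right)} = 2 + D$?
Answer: $0$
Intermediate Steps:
$E = 2$ ($E = 4 \cdot \frac{1}{2} = 2$)
$h{\left(j,o \right)} = 6$ ($h{\left(j,o \right)} = 2 + 4 = 6$)
$u = 0$ ($u = 0 \cdot 4 = 0$)
$u h{\left(4,E \right)} = 0 \cdot 6 = 0$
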